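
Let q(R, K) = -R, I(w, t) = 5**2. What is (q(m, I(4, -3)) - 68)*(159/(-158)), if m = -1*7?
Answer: 9699/158 ≈ 61.386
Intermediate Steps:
I(w, t) = 25
m = -7
(q(m, I(4, -3)) - 68)*(159/(-158)) = (-1*(-7) - 68)*(159/(-158)) = (7 - 68)*(159*(-1/158)) = -61*(-159/158) = 9699/158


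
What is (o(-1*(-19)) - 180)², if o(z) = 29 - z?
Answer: 28900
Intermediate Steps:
(o(-1*(-19)) - 180)² = ((29 - (-1)*(-19)) - 180)² = ((29 - 1*19) - 180)² = ((29 - 19) - 180)² = (10 - 180)² = (-170)² = 28900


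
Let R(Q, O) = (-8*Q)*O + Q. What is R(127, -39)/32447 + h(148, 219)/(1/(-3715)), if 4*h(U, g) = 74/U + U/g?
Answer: -62008767823/56847144 ≈ -1090.8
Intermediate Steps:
R(Q, O) = Q - 8*O*Q (R(Q, O) = -8*O*Q + Q = Q - 8*O*Q)
h(U, g) = 37/(2*U) + U/(4*g) (h(U, g) = (74/U + U/g)/4 = 37/(2*U) + U/(4*g))
R(127, -39)/32447 + h(148, 219)/(1/(-3715)) = (127*(1 - 8*(-39)))/32447 + ((37/2)/148 + (1/4)*148/219)/(1/(-3715)) = (127*(1 + 312))*(1/32447) + ((37/2)*(1/148) + (1/4)*148*(1/219))/(-1/3715) = (127*313)*(1/32447) + (1/8 + 37/219)*(-3715) = 39751*(1/32447) + (515/1752)*(-3715) = 39751/32447 - 1913225/1752 = -62008767823/56847144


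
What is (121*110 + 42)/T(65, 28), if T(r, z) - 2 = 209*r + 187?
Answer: 6676/6887 ≈ 0.96936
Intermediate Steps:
T(r, z) = 189 + 209*r (T(r, z) = 2 + (209*r + 187) = 2 + (187 + 209*r) = 189 + 209*r)
(121*110 + 42)/T(65, 28) = (121*110 + 42)/(189 + 209*65) = (13310 + 42)/(189 + 13585) = 13352/13774 = 13352*(1/13774) = 6676/6887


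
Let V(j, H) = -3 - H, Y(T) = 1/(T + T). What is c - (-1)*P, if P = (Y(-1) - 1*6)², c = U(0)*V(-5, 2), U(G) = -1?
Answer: 189/4 ≈ 47.250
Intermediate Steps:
Y(T) = 1/(2*T)
c = 5 (c = -(-3 - 1*2) = -(-3 - 2) = -1*(-5) = 5)
P = 169/4 (P = ((½)/(-1) - 1*6)² = ((½)*(-1) - 6)² = (-½ - 6)² = (-13/2)² = 169/4 ≈ 42.250)
c - (-1)*P = 5 - (-1)*169/4 = 5 - 1*(-169/4) = 5 + 169/4 = 189/4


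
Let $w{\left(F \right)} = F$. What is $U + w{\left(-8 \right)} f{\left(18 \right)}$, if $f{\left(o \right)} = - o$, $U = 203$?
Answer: $347$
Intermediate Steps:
$U + w{\left(-8 \right)} f{\left(18 \right)} = 203 - 8 \left(\left(-1\right) 18\right) = 203 - -144 = 203 + 144 = 347$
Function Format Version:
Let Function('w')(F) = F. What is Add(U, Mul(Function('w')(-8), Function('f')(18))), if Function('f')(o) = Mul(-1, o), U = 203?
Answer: 347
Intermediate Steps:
Add(U, Mul(Function('w')(-8), Function('f')(18))) = Add(203, Mul(-8, Mul(-1, 18))) = Add(203, Mul(-8, -18)) = Add(203, 144) = 347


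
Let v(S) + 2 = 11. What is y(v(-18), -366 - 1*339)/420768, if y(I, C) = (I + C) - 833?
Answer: -1529/420768 ≈ -0.0036338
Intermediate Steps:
v(S) = 9 (v(S) = -2 + 11 = 9)
y(I, C) = -833 + C + I (y(I, C) = (C + I) - 833 = -833 + C + I)
y(v(-18), -366 - 1*339)/420768 = (-833 + (-366 - 1*339) + 9)/420768 = (-833 + (-366 - 339) + 9)*(1/420768) = (-833 - 705 + 9)*(1/420768) = -1529*1/420768 = -1529/420768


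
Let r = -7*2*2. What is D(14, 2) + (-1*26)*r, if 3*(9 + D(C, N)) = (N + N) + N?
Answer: 721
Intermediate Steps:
D(C, N) = -9 + N (D(C, N) = -9 + ((N + N) + N)/3 = -9 + (2*N + N)/3 = -9 + (3*N)/3 = -9 + N)
r = -28 (r = -14*2 = -28)
D(14, 2) + (-1*26)*r = (-9 + 2) - 1*26*(-28) = -7 - 26*(-28) = -7 + 728 = 721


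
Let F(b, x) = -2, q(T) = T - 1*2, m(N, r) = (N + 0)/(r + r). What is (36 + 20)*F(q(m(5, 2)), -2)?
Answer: -112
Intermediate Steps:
m(N, r) = N/(2*r) (m(N, r) = N/((2*r)) = N*(1/(2*r)) = N/(2*r))
q(T) = -2 + T (q(T) = T - 2 = -2 + T)
(36 + 20)*F(q(m(5, 2)), -2) = (36 + 20)*(-2) = 56*(-2) = -112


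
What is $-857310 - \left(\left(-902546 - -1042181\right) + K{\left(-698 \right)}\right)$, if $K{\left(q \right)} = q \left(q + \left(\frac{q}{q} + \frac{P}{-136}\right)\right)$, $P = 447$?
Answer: $- \frac{101030671}{68} \approx -1.4857 \cdot 10^{6}$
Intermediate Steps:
$K{\left(q \right)} = q \left(- \frac{311}{136} + q\right)$ ($K{\left(q \right)} = q \left(q + \left(\frac{q}{q} + \frac{447}{-136}\right)\right) = q \left(q + \left(1 + 447 \left(- \frac{1}{136}\right)\right)\right) = q \left(q + \left(1 - \frac{447}{136}\right)\right) = q \left(q - \frac{311}{136}\right) = q \left(- \frac{311}{136} + q\right)$)
$-857310 - \left(\left(-902546 - -1042181\right) + K{\left(-698 \right)}\right) = -857310 - \left(\left(-902546 - -1042181\right) + \frac{1}{136} \left(-698\right) \left(-311 + 136 \left(-698\right)\right)\right) = -857310 - \left(\left(-902546 + 1042181\right) + \frac{1}{136} \left(-698\right) \left(-311 - 94928\right)\right) = -857310 - \left(139635 + \frac{1}{136} \left(-698\right) \left(-95239\right)\right) = -857310 - \left(139635 + \frac{33238411}{68}\right) = -857310 - \frac{42733591}{68} = - \frac{101030671}{68}$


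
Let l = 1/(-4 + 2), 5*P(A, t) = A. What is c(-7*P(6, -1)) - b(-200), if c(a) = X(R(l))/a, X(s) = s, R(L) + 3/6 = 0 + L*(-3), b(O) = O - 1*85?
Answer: 11965/42 ≈ 284.88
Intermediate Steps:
P(A, t) = A/5
l = -½ (l = 1/(-2) = -½ ≈ -0.50000)
b(O) = -85 + O (b(O) = O - 85 = -85 + O)
R(L) = -½ - 3*L (R(L) = -½ + (0 + L*(-3)) = -½ + (0 - 3*L) = -½ - 3*L)
c(a) = 1/a (c(a) = (-½ - 3*(-½))/a = (-½ + 3/2)/a = 1/a)
c(-7*P(6, -1)) - b(-200) = 1/(-7*6/5) - (-85 - 200) = 1/(-7*6/5) - 1*(-285) = 1/(-42/5) + 285 = -5/42 + 285 = 11965/42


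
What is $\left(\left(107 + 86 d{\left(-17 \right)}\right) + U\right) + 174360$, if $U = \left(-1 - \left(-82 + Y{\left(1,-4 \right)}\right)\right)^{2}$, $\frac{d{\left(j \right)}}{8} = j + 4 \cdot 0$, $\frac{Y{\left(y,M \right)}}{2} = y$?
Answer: $169012$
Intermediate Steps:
$Y{\left(y,M \right)} = 2 y$
$d{\left(j \right)} = 8 j$ ($d{\left(j \right)} = 8 \left(j + 4 \cdot 0\right) = 8 \left(j + 0\right) = 8 j$)
$U = 6241$ ($U = \left(-1 - \left(-82 + 2 \cdot 1\right)\right)^{2} = \left(-1 - \left(-82 + 2\right)\right)^{2} = \left(-1 - -80\right)^{2} = \left(-1 + 80\right)^{2} = 79^{2} = 6241$)
$\left(\left(107 + 86 d{\left(-17 \right)}\right) + U\right) + 174360 = \left(\left(107 + 86 \cdot 8 \left(-17\right)\right) + 6241\right) + 174360 = \left(\left(107 + 86 \left(-136\right)\right) + 6241\right) + 174360 = \left(\left(107 - 11696\right) + 6241\right) + 174360 = \left(-11589 + 6241\right) + 174360 = -5348 + 174360 = 169012$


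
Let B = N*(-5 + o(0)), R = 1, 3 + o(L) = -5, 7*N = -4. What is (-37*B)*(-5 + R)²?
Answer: -30784/7 ≈ -4397.7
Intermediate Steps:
N = -4/7 (N = (⅐)*(-4) = -4/7 ≈ -0.57143)
o(L) = -8 (o(L) = -3 - 5 = -8)
B = 52/7 (B = -4*(-5 - 8)/7 = -4/7*(-13) = 52/7 ≈ 7.4286)
(-37*B)*(-5 + R)² = (-37*52/7)*(-5 + 1)² = -1924/7*(-4)² = -1924/7*16 = -30784/7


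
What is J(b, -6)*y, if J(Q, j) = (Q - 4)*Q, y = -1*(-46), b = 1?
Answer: -138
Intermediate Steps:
y = 46
J(Q, j) = Q*(-4 + Q) (J(Q, j) = (-4 + Q)*Q = Q*(-4 + Q))
J(b, -6)*y = (1*(-4 + 1))*46 = (1*(-3))*46 = -3*46 = -138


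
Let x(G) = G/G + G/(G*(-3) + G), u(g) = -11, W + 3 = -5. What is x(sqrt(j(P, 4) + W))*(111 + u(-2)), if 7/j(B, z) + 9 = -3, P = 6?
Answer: 50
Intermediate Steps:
W = -8 (W = -3 - 5 = -8)
j(B, z) = -7/12 (j(B, z) = 7/(-9 - 3) = 7/(-12) = 7*(-1/12) = -7/12)
x(G) = 1/2 (x(G) = 1 + G/(-3*G + G) = 1 + G/((-2*G)) = 1 + G*(-1/(2*G)) = 1 - 1/2 = 1/2)
x(sqrt(j(P, 4) + W))*(111 + u(-2)) = (111 - 11)/2 = (1/2)*100 = 50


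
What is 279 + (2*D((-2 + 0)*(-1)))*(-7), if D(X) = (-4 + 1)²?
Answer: 153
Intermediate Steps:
D(X) = 9 (D(X) = (-3)² = 9)
279 + (2*D((-2 + 0)*(-1)))*(-7) = 279 + (2*9)*(-7) = 279 + 18*(-7) = 279 - 126 = 153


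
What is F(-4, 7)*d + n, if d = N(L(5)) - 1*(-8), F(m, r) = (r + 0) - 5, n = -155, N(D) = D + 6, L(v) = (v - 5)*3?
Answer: -127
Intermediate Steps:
L(v) = -15 + 3*v (L(v) = (-5 + v)*3 = -15 + 3*v)
N(D) = 6 + D
F(m, r) = -5 + r (F(m, r) = r - 5 = -5 + r)
d = 14 (d = (6 + (-15 + 3*5)) - 1*(-8) = (6 + (-15 + 15)) + 8 = (6 + 0) + 8 = 6 + 8 = 14)
F(-4, 7)*d + n = (-5 + 7)*14 - 155 = 2*14 - 155 = 28 - 155 = -127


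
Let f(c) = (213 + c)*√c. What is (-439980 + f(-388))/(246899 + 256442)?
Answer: -439980/503341 - 350*I*√97/503341 ≈ -0.87412 - 0.0068484*I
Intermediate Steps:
f(c) = √c*(213 + c)
(-439980 + f(-388))/(246899 + 256442) = (-439980 + √(-388)*(213 - 388))/(246899 + 256442) = (-439980 + (2*I*√97)*(-175))/503341 = (-439980 - 350*I*√97)*(1/503341) = -439980/503341 - 350*I*√97/503341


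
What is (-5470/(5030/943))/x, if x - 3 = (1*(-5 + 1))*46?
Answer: 515821/91043 ≈ 5.6657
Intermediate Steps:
x = -181 (x = 3 + (1*(-5 + 1))*46 = 3 + (1*(-4))*46 = 3 - 4*46 = 3 - 184 = -181)
(-5470/(5030/943))/x = -5470/(5030/943)/(-181) = -5470/(5030*(1/943))*(-1/181) = -5470/5030/943*(-1/181) = -5470*943/5030*(-1/181) = -515821/503*(-1/181) = 515821/91043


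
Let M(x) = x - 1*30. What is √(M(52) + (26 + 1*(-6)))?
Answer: √42 ≈ 6.4807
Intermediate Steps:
M(x) = -30 + x (M(x) = x - 30 = -30 + x)
√(M(52) + (26 + 1*(-6))) = √((-30 + 52) + (26 + 1*(-6))) = √(22 + (26 - 6)) = √(22 + 20) = √42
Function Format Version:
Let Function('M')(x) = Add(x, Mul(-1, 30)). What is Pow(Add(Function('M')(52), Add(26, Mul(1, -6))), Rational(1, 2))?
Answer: Pow(42, Rational(1, 2)) ≈ 6.4807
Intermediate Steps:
Function('M')(x) = Add(-30, x) (Function('M')(x) = Add(x, -30) = Add(-30, x))
Pow(Add(Function('M')(52), Add(26, Mul(1, -6))), Rational(1, 2)) = Pow(Add(Add(-30, 52), Add(26, Mul(1, -6))), Rational(1, 2)) = Pow(Add(22, Add(26, -6)), Rational(1, 2)) = Pow(Add(22, 20), Rational(1, 2)) = Pow(42, Rational(1, 2))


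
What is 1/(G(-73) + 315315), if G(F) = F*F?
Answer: 1/320644 ≈ 3.1187e-6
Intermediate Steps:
G(F) = F**2
1/(G(-73) + 315315) = 1/((-73)**2 + 315315) = 1/(5329 + 315315) = 1/320644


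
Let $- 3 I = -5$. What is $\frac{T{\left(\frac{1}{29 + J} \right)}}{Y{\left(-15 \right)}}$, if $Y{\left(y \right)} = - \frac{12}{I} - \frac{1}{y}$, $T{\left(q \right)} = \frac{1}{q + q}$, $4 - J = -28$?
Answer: $- \frac{915}{214} \approx -4.2757$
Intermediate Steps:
$J = 32$ ($J = 4 - -28 = 4 + 28 = 32$)
$I = \frac{5}{3}$ ($I = \left(- \frac{1}{3}\right) \left(-5\right) = \frac{5}{3} \approx 1.6667$)
$T{\left(q \right)} = \frac{1}{2 q}$
$Y{\left(y \right)} = - \frac{36}{5} - \frac{1}{y}$ ($Y{\left(y \right)} = - \frac{12}{\frac{5}{3}} - \frac{1}{y} = \left(-12\right) \frac{3}{5} - \frac{1}{y} = - \frac{36}{5} - \frac{1}{y}$)
$\frac{T{\left(\frac{1}{29 + J} \right)}}{Y{\left(-15 \right)}} = \frac{\frac{1}{2} \frac{1}{\frac{1}{29 + 32}}}{- \frac{36}{5} - \frac{1}{-15}} = \frac{\frac{1}{2} \frac{1}{\frac{1}{61}}}{- \frac{36}{5} - - \frac{1}{15}} = \frac{\frac{1}{2} \frac{1}{\frac{1}{61}}}{- \frac{36}{5} + \frac{1}{15}} = \frac{\frac{1}{2} \cdot 61}{- \frac{107}{15}} = \frac{61}{2} \left(- \frac{15}{107}\right) = - \frac{915}{214}$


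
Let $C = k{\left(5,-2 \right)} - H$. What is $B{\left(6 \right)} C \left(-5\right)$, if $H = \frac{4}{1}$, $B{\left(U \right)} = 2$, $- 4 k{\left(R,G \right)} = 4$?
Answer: $50$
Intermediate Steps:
$k{\left(R,G \right)} = -1$ ($k{\left(R,G \right)} = \left(- \frac{1}{4}\right) 4 = -1$)
$H = 4$ ($H = 4 \cdot 1 = 4$)
$C = -5$ ($C = -1 - 4 = -5$)
$B{\left(6 \right)} C \left(-5\right) = 2 \left(-5\right) \left(-5\right) = \left(-10\right) \left(-5\right) = 50$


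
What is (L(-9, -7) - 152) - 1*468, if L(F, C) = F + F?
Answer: -638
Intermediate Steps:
L(F, C) = 2*F
(L(-9, -7) - 152) - 1*468 = (2*(-9) - 152) - 1*468 = (-18 - 152) - 468 = -170 - 468 = -638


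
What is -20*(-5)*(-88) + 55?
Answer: -8745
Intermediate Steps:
-20*(-5)*(-88) + 55 = 100*(-88) + 55 = -8800 + 55 = -8745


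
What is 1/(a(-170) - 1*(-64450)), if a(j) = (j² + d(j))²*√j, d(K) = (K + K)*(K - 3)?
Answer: 1289/201313736216667780050 - 76947984*I*√170/100656868108333890025 ≈ 6.4029e-18 - 9.9673e-12*I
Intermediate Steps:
d(K) = 2*K*(-3 + K) (d(K) = (2*K)*(-3 + K) = 2*K*(-3 + K))
a(j) = √j*(j² + 2*j*(-3 + j))² (a(j) = (j² + 2*j*(-3 + j))²*√j = √j*(j² + 2*j*(-3 + j))²)
1/(a(-170) - 1*(-64450)) = 1/(9*(-170)^(5/2)*(-2 - 170)² - 1*(-64450)) = 1/(9*(28900*I*√170)*(-172)² + 64450) = 1/(9*(28900*I*√170)*29584 + 64450) = 1/(7694798400*I*√170 + 64450) = 1/(64450 + 7694798400*I*√170)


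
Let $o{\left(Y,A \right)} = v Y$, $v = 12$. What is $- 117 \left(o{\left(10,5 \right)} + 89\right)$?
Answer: $-24453$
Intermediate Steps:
$o{\left(Y,A \right)} = 12 Y$
$- 117 \left(o{\left(10,5 \right)} + 89\right) = - 117 \left(12 \cdot 10 + 89\right) = - 117 \left(120 + 89\right) = \left(-117\right) 209 = -24453$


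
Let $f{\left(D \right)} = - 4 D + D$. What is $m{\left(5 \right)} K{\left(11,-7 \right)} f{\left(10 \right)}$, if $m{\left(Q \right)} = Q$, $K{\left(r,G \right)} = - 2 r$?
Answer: $3300$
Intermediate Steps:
$f{\left(D \right)} = - 3 D$
$m{\left(5 \right)} K{\left(11,-7 \right)} f{\left(10 \right)} = 5 \left(\left(-2\right) 11\right) \left(\left(-3\right) 10\right) = 5 \left(-22\right) \left(-30\right) = \left(-110\right) \left(-30\right) = 3300$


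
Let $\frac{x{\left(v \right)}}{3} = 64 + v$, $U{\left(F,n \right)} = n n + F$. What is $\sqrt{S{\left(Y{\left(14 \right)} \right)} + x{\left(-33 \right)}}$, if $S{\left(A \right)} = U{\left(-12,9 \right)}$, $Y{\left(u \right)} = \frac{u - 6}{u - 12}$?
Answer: $9 \sqrt{2} \approx 12.728$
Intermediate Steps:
$U{\left(F,n \right)} = F + n^{2}$ ($U{\left(F,n \right)} = n^{2} + F = F + n^{2}$)
$Y{\left(u \right)} = \frac{-6 + u}{-12 + u}$
$x{\left(v \right)} = 192 + 3 v$ ($x{\left(v \right)} = 3 \left(64 + v\right) = 192 + 3 v$)
$S{\left(A \right)} = 69$ ($S{\left(A \right)} = -12 + 9^{2} = -12 + 81 = 69$)
$\sqrt{S{\left(Y{\left(14 \right)} \right)} + x{\left(-33 \right)}} = \sqrt{69 + \left(192 + 3 \left(-33\right)\right)} = \sqrt{69 + \left(192 - 99\right)} = \sqrt{69 + 93} = \sqrt{162} = 9 \sqrt{2}$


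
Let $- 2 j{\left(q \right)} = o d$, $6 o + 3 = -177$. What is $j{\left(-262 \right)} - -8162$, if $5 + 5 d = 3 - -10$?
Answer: $8186$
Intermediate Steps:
$d = \frac{8}{5}$ ($d = -1 + \frac{3 - -10}{5} = -1 + \frac{3 + 10}{5} = -1 + \frac{1}{5} \cdot 13 = -1 + \frac{13}{5} = \frac{8}{5} \approx 1.6$)
$o = -30$ ($o = - \frac{1}{2} + \frac{1}{6} \left(-177\right) = - \frac{1}{2} - \frac{59}{2} = -30$)
$j{\left(q \right)} = 24$ ($j{\left(q \right)} = - \frac{\left(-30\right) \frac{8}{5}}{2} = \left(- \frac{1}{2}\right) \left(-48\right) = 24$)
$j{\left(-262 \right)} - -8162 = 24 - -8162 = 24 + 8162 = 8186$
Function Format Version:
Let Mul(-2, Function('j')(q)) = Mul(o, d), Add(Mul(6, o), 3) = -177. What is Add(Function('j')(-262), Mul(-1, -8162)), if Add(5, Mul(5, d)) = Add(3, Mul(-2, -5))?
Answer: 8186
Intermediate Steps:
d = Rational(8, 5) (d = Add(-1, Mul(Rational(1, 5), Add(3, Mul(-2, -5)))) = Add(-1, Mul(Rational(1, 5), Add(3, 10))) = Add(-1, Mul(Rational(1, 5), 13)) = Add(-1, Rational(13, 5)) = Rational(8, 5) ≈ 1.6000)
o = -30 (o = Add(Rational(-1, 2), Mul(Rational(1, 6), -177)) = Add(Rational(-1, 2), Rational(-59, 2)) = -30)
Function('j')(q) = 24 (Function('j')(q) = Mul(Rational(-1, 2), Mul(-30, Rational(8, 5))) = Mul(Rational(-1, 2), -48) = 24)
Add(Function('j')(-262), Mul(-1, -8162)) = Add(24, Mul(-1, -8162)) = Add(24, 8162) = 8186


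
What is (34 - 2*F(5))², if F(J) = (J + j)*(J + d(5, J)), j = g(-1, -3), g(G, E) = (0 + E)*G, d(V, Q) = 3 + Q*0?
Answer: 8836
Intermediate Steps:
d(V, Q) = 3 (d(V, Q) = 3 + 0 = 3)
g(G, E) = E*G
j = 3 (j = -3*(-1) = 3)
F(J) = (3 + J)² (F(J) = (J + 3)*(J + 3) = (3 + J)*(3 + J) = (3 + J)²)
(34 - 2*F(5))² = (34 - 2*(9 + 5² + 6*5))² = (34 - 2*(9 + 25 + 30))² = (34 - 2*64)² = (34 - 128)² = (-94)² = 8836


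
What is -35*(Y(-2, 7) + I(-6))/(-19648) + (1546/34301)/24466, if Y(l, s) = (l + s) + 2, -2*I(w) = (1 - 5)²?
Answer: -14670956751/8244382005184 ≈ -0.0017795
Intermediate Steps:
I(w) = -8 (I(w) = -(1 - 5)²/2 = -½*(-4)² = -½*16 = -8)
Y(l, s) = 2 + l + s
-35*(Y(-2, 7) + I(-6))/(-19648) + (1546/34301)/24466 = -35*((2 - 2 + 7) - 8)/(-19648) + (1546/34301)/24466 = -35*(7 - 8)*(-1/19648) + (1546*(1/34301))*(1/24466) = -35*(-1)*(-1/19648) + (1546/34301)*(1/24466) = 35*(-1/19648) + 773/419604133 = -35/19648 + 773/419604133 = -14670956751/8244382005184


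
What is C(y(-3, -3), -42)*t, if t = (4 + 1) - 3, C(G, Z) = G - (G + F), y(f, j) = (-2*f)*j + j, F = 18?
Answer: -36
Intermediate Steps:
y(f, j) = j - 2*f*j (y(f, j) = -2*f*j + j = j - 2*f*j)
C(G, Z) = -18 (C(G, Z) = G - (G + 18) = G - (18 + G) = G + (-18 - G) = -18)
t = 2 (t = 5 - 3 = 2)
C(y(-3, -3), -42)*t = -18*2 = -36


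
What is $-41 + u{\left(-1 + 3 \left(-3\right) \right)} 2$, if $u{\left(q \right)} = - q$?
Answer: $-21$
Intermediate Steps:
$-41 + u{\left(-1 + 3 \left(-3\right) \right)} 2 = -41 + - (-1 + 3 \left(-3\right)) 2 = -41 + - (-1 - 9) 2 = -41 + \left(-1\right) \left(-10\right) 2 = -41 + 10 \cdot 2 = -41 + 20 = -21$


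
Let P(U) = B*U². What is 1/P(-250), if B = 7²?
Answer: 1/3062500 ≈ 3.2653e-7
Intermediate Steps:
B = 49
P(U) = 49*U²
1/P(-250) = 1/(49*(-250)²) = 1/(49*62500) = 1/3062500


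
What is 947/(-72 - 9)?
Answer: -947/81 ≈ -11.691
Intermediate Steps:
947/(-72 - 9) = 947/(-81) = 947*(-1/81) = -947/81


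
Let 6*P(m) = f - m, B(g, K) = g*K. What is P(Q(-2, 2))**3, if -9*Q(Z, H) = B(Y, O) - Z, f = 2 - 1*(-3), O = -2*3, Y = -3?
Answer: 274625/157464 ≈ 1.7440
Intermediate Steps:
O = -6
B(g, K) = K*g
f = 5 (f = 2 + 3 = 5)
Q(Z, H) = -2 + Z/9 (Q(Z, H) = -(-6*(-3) - Z)/9 = -(18 - Z)/9 = -2 + Z/9)
P(m) = 5/6 - m/6 (P(m) = (5 - m)/6 = 5/6 - m/6)
P(Q(-2, 2))**3 = (5/6 - (-2 + (1/9)*(-2))/6)**3 = (5/6 - (-2 - 2/9)/6)**3 = (5/6 - 1/6*(-20/9))**3 = (5/6 + 10/27)**3 = (65/54)**3 = 274625/157464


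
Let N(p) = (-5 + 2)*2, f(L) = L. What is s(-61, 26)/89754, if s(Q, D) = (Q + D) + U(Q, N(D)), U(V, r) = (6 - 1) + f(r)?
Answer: -6/14959 ≈ -0.00040110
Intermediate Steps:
N(p) = -6 (N(p) = -3*2 = -6)
U(V, r) = 5 + r (U(V, r) = (6 - 1) + r = 5 + r)
s(Q, D) = -1 + D + Q (s(Q, D) = (Q + D) + (5 - 6) = (D + Q) - 1 = -1 + D + Q)
s(-61, 26)/89754 = (-1 + 26 - 61)/89754 = -36*1/89754 = -6/14959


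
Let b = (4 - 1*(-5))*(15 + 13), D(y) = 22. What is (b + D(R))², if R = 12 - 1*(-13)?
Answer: 75076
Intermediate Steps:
R = 25 (R = 12 + 13 = 25)
b = 252 (b = (4 + 5)*28 = 9*28 = 252)
(b + D(R))² = (252 + 22)² = 274² = 75076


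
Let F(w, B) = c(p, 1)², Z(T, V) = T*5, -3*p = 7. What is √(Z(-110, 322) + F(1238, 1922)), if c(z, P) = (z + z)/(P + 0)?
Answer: I*√4754/3 ≈ 22.983*I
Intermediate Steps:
p = -7/3 (p = -⅓*7 = -7/3 ≈ -2.3333)
Z(T, V) = 5*T
c(z, P) = 2*z/P (c(z, P) = (2*z)/P = 2*z/P)
F(w, B) = 196/9 (F(w, B) = (2*(-7/3)/1)² = (2*(-7/3)*1)² = (-14/3)² = 196/9)
√(Z(-110, 322) + F(1238, 1922)) = √(5*(-110) + 196/9) = √(-550 + 196/9) = √(-4754/9) = I*√4754/3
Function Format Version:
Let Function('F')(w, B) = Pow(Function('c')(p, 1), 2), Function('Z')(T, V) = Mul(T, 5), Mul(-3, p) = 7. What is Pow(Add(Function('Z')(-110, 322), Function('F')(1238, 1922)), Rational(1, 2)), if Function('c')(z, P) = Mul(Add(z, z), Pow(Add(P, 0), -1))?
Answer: Mul(Rational(1, 3), I, Pow(4754, Rational(1, 2))) ≈ Mul(22.983, I)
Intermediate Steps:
p = Rational(-7, 3) (p = Mul(Rational(-1, 3), 7) = Rational(-7, 3) ≈ -2.3333)
Function('Z')(T, V) = Mul(5, T)
Function('c')(z, P) = Mul(2, z, Pow(P, -1)) (Function('c')(z, P) = Mul(Mul(2, z), Pow(P, -1)) = Mul(2, z, Pow(P, -1)))
Function('F')(w, B) = Rational(196, 9) (Function('F')(w, B) = Pow(Mul(2, Rational(-7, 3), Pow(1, -1)), 2) = Pow(Mul(2, Rational(-7, 3), 1), 2) = Pow(Rational(-14, 3), 2) = Rational(196, 9))
Pow(Add(Function('Z')(-110, 322), Function('F')(1238, 1922)), Rational(1, 2)) = Pow(Add(Mul(5, -110), Rational(196, 9)), Rational(1, 2)) = Pow(Add(-550, Rational(196, 9)), Rational(1, 2)) = Pow(Rational(-4754, 9), Rational(1, 2)) = Mul(Rational(1, 3), I, Pow(4754, Rational(1, 2)))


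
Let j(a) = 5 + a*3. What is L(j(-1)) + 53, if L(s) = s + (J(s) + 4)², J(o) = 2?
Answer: 91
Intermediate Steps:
j(a) = 5 + 3*a
L(s) = 36 + s (L(s) = s + (2 + 4)² = s + 6² = s + 36 = 36 + s)
L(j(-1)) + 53 = (36 + (5 + 3*(-1))) + 53 = (36 + (5 - 3)) + 53 = (36 + 2) + 53 = 38 + 53 = 91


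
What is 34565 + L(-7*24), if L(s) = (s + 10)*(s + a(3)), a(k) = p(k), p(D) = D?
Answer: 60635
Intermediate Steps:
a(k) = k
L(s) = (3 + s)*(10 + s) (L(s) = (s + 10)*(s + 3) = (10 + s)*(3 + s) = (3 + s)*(10 + s))
34565 + L(-7*24) = 34565 + (30 + (-7*24)**2 + 13*(-7*24)) = 34565 + (30 + (-168)**2 + 13*(-168)) = 34565 + (30 + 28224 - 2184) = 34565 + 26070 = 60635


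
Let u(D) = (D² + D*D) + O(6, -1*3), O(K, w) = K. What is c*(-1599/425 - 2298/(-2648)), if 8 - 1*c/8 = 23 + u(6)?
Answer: 302947686/140675 ≈ 2153.5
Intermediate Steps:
u(D) = 6 + 2*D² (u(D) = (D² + D*D) + 6 = (D² + D²) + 6 = 2*D² + 6 = 6 + 2*D²)
c = -744 (c = 64 - 8*(23 + (6 + 2*6²)) = 64 - 8*(23 + (6 + 2*36)) = 64 - 8*(23 + (6 + 72)) = 64 - 8*(23 + 78) = 64 - 8*101 = 64 - 808 = -744)
c*(-1599/425 - 2298/(-2648)) = -744*(-1599/425 - 2298/(-2648)) = -744*(-1599*1/425 - 2298*(-1/2648)) = -744*(-1599/425 + 1149/1324) = -744*(-1628751/562700) = 302947686/140675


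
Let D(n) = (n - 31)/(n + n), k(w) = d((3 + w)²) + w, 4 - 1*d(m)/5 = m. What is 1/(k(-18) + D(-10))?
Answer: -20/22419 ≈ -0.00089210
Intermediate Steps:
d(m) = 20 - 5*m
k(w) = 20 + w - 5*(3 + w)² (k(w) = (20 - 5*(3 + w)²) + w = 20 + w - 5*(3 + w)²)
D(n) = (-31 + n)/(2*n) (D(n) = (-31 + n)/((2*n)) = (-31 + n)*(1/(2*n)) = (-31 + n)/(2*n))
1/(k(-18) + D(-10)) = 1/((20 - 18 - 5*(3 - 18)²) + (½)*(-31 - 10)/(-10)) = 1/((20 - 18 - 5*(-15)²) + (½)*(-⅒)*(-41)) = 1/((20 - 18 - 5*225) + 41/20) = 1/((20 - 18 - 1125) + 41/20) = 1/(-1123 + 41/20) = 1/(-22419/20) = -20/22419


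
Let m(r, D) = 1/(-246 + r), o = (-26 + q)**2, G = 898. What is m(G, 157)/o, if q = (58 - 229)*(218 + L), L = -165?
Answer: 1/53861668492 ≈ 1.8566e-11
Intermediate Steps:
q = -9063 (q = (58 - 229)*(218 - 165) = -171*53 = -9063)
o = 82609921 (o = (-26 - 9063)**2 = (-9089)**2 = 82609921)
m(G, 157)/o = 1/((-246 + 898)*82609921) = (1/82609921)/652 = (1/652)*(1/82609921) = 1/53861668492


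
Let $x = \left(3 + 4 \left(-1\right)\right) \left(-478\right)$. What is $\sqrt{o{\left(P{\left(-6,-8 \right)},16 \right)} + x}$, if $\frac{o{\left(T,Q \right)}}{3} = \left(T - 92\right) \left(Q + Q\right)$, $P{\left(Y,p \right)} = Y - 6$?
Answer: $7 i \sqrt{194} \approx 97.499 i$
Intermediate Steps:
$P{\left(Y,p \right)} = -6 + Y$
$o{\left(T,Q \right)} = 6 Q \left(-92 + T\right)$ ($o{\left(T,Q \right)} = 3 \left(T - 92\right) \left(Q + Q\right) = 3 \left(-92 + T\right) 2 Q = 3 \cdot 2 Q \left(-92 + T\right) = 6 Q \left(-92 + T\right)$)
$x = 478$ ($x = \left(3 - 4\right) \left(-478\right) = \left(-1\right) \left(-478\right) = 478$)
$\sqrt{o{\left(P{\left(-6,-8 \right)},16 \right)} + x} = \sqrt{6 \cdot 16 \left(-92 - 12\right) + 478} = \sqrt{6 \cdot 16 \left(-104\right) + 478} = \sqrt{-9984 + 478} = \sqrt{-9506} = 7 i \sqrt{194}$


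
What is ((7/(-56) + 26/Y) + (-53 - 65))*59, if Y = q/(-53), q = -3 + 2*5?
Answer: -1040701/56 ≈ -18584.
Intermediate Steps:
q = 7 (q = -3 + 10 = 7)
Y = -7/53 (Y = 7/(-53) = 7*(-1/53) = -7/53 ≈ -0.13208)
((7/(-56) + 26/Y) + (-53 - 65))*59 = ((7/(-56) + 26/(-7/53)) + (-53 - 65))*59 = ((7*(-1/56) + 26*(-53/7)) - 118)*59 = ((-1/8 - 1378/7) - 118)*59 = (-11031/56 - 118)*59 = -17639/56*59 = -1040701/56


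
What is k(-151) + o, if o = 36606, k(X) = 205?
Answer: 36811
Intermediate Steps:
k(-151) + o = 205 + 36606 = 36811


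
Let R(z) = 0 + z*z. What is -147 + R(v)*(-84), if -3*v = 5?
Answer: -1141/3 ≈ -380.33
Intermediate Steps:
v = -5/3 (v = -⅓*5 = -5/3 ≈ -1.6667)
R(z) = z² (R(z) = 0 + z² = z²)
-147 + R(v)*(-84) = -147 + (-5/3)²*(-84) = -147 + (25/9)*(-84) = -147 - 700/3 = -1141/3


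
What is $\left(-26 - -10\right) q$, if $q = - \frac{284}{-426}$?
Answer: $- \frac{32}{3} \approx -10.667$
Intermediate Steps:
$q = \frac{2}{3}$ ($q = \left(-284\right) \left(- \frac{1}{426}\right) = \frac{2}{3} \approx 0.66667$)
$\left(-26 - -10\right) q = \left(-26 - -10\right) \frac{2}{3} = \left(-26 + 10\right) \frac{2}{3} = \left(-16\right) \frac{2}{3} = - \frac{32}{3}$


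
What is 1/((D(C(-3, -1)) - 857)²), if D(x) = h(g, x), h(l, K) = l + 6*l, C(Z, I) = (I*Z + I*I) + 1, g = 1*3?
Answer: 1/698896 ≈ 1.4308e-6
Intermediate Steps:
g = 3
C(Z, I) = 1 + I² + I*Z (C(Z, I) = (I*Z + I²) + 1 = (I² + I*Z) + 1 = 1 + I² + I*Z)
h(l, K) = 7*l
D(x) = 21 (D(x) = 7*3 = 21)
1/((D(C(-3, -1)) - 857)²) = 1/((21 - 857)²) = 1/((-836)²) = 1/698896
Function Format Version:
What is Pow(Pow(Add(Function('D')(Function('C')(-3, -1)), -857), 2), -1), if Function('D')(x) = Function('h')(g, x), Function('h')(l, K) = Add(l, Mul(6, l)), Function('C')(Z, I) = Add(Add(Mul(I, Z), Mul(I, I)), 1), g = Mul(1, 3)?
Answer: Rational(1, 698896) ≈ 1.4308e-6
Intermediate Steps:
g = 3
Function('C')(Z, I) = Add(1, Pow(I, 2), Mul(I, Z)) (Function('C')(Z, I) = Add(Add(Mul(I, Z), Pow(I, 2)), 1) = Add(Add(Pow(I, 2), Mul(I, Z)), 1) = Add(1, Pow(I, 2), Mul(I, Z)))
Function('h')(l, K) = Mul(7, l)
Function('D')(x) = 21 (Function('D')(x) = Mul(7, 3) = 21)
Pow(Pow(Add(Function('D')(Function('C')(-3, -1)), -857), 2), -1) = Pow(Pow(Add(21, -857), 2), -1) = Pow(Pow(-836, 2), -1) = Pow(698896, -1) = Rational(1, 698896)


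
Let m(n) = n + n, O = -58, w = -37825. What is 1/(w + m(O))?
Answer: -1/37941 ≈ -2.6357e-5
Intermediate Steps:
m(n) = 2*n
1/(w + m(O)) = 1/(-37825 + 2*(-58)) = 1/(-37825 - 116) = 1/(-37941) = -1/37941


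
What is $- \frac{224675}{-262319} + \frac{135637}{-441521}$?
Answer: $\frac{63618568472}{115819347199} \approx 0.54929$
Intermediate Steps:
$- \frac{224675}{-262319} + \frac{135637}{-441521} = \left(-224675\right) \left(- \frac{1}{262319}\right) + 135637 \left(- \frac{1}{441521}\right) = \frac{224675}{262319} - \frac{135637}{441521} = \frac{63618568472}{115819347199}$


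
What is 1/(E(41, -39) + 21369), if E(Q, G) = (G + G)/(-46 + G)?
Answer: 85/1816443 ≈ 4.6795e-5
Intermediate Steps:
E(Q, G) = 2*G/(-46 + G) (E(Q, G) = (2*G)/(-46 + G) = 2*G/(-46 + G))
1/(E(41, -39) + 21369) = 1/(2*(-39)/(-46 - 39) + 21369) = 1/(2*(-39)/(-85) + 21369) = 1/(2*(-39)*(-1/85) + 21369) = 1/(78/85 + 21369) = 1/(1816443/85) = 85/1816443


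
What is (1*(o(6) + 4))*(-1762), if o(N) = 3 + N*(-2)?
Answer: 8810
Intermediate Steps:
o(N) = 3 - 2*N
(1*(o(6) + 4))*(-1762) = (1*((3 - 2*6) + 4))*(-1762) = (1*((3 - 12) + 4))*(-1762) = (1*(-9 + 4))*(-1762) = (1*(-5))*(-1762) = -5*(-1762) = 8810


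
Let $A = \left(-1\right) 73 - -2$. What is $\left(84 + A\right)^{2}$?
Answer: $169$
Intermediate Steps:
$A = -71$ ($A = -73 + 2 = -71$)
$\left(84 + A\right)^{2} = \left(84 - 71\right)^{2} = 13^{2} = 169$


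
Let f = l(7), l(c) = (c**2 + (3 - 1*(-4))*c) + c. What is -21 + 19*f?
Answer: 1974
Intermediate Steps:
l(c) = c**2 + 8*c (l(c) = (c**2 + (3 + 4)*c) + c = (c**2 + 7*c) + c = c**2 + 8*c)
f = 105 (f = 7*(8 + 7) = 7*15 = 105)
-21 + 19*f = -21 + 19*105 = -21 + 1995 = 1974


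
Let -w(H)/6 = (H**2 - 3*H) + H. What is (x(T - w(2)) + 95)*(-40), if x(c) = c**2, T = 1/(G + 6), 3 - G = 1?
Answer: -30405/8 ≈ -3800.6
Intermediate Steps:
G = 2 (G = 3 - 1*1 = 3 - 1 = 2)
w(H) = -6*H**2 + 12*H (w(H) = -6*((H**2 - 3*H) + H) = -6*(H**2 - 2*H) = -6*H**2 + 12*H)
T = 1/8 (T = 1/(2 + 6) = 1/8 ≈ 0.12500)
(x(T - w(2)) + 95)*(-40) = ((1/8 - 6*2*(2 - 1*2))**2 + 95)*(-40) = ((1/8 - 6*2*(2 - 2))**2 + 95)*(-40) = ((1/8 - 6*2*0)**2 + 95)*(-40) = ((1/8 - 1*0)**2 + 95)*(-40) = ((1/8 + 0)**2 + 95)*(-40) = ((1/8)**2 + 95)*(-40) = (1/64 + 95)*(-40) = (6081/64)*(-40) = -30405/8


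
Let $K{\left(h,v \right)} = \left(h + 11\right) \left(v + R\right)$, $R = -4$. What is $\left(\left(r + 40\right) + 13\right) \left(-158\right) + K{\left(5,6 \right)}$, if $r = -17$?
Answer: $-5656$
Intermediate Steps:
$K{\left(h,v \right)} = \left(-4 + v\right) \left(11 + h\right)$ ($K{\left(h,v \right)} = \left(h + 11\right) \left(v - 4\right) = \left(11 + h\right) \left(-4 + v\right) = \left(-4 + v\right) \left(11 + h\right)$)
$\left(\left(r + 40\right) + 13\right) \left(-158\right) + K{\left(5,6 \right)} = \left(\left(-17 + 40\right) + 13\right) \left(-158\right) + \left(-44 - 20 + 11 \cdot 6 + 5 \cdot 6\right) = \left(23 + 13\right) \left(-158\right) + \left(-44 - 20 + 66 + 30\right) = 36 \left(-158\right) + 32 = -5688 + 32 = -5656$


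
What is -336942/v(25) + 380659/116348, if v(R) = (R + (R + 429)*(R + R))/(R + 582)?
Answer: -2643031545393/293778700 ≈ -8996.7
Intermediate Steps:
v(R) = (R + 2*R*(429 + R))/(582 + R) (v(R) = (R + (429 + R)*(2*R))/(582 + R) = (R + 2*R*(429 + R))/(582 + R))
-336942/v(25) + 380659/116348 = -336942*(582 + 25)/(25*(859 + 2*25)) + 380659/116348 = -336942*607/(25*(859 + 50)) + 380659*(1/116348) = -336942/(25*(1/607)*909) + 380659/116348 = -336942/22725/607 + 380659/116348 = -336942*607/22725 + 380659/116348 = -22724866/2525 + 380659/116348 = -2643031545393/293778700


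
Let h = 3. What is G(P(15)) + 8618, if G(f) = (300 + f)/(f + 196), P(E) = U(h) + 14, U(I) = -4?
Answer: 887809/103 ≈ 8619.5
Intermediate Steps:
P(E) = 10 (P(E) = -4 + 14 = 10)
G(f) = (300 + f)/(196 + f)
G(P(15)) + 8618 = (300 + 10)/(196 + 10) + 8618 = 310/206 + 8618 = (1/206)*310 + 8618 = 155/103 + 8618 = 887809/103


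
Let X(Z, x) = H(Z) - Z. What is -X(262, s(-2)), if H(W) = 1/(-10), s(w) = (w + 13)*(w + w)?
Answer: 2621/10 ≈ 262.10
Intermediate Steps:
s(w) = 2*w*(13 + w) (s(w) = (13 + w)*(2*w) = 2*w*(13 + w))
H(W) = -⅒
X(Z, x) = -⅒ - Z
-X(262, s(-2)) = -(-⅒ - 1*262) = -(-⅒ - 262) = -1*(-2621/10) = 2621/10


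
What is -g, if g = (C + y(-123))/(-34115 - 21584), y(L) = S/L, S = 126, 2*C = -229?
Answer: -9473/4567318 ≈ -0.0020741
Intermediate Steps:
C = -229/2 (C = (½)*(-229) = -229/2 ≈ -114.50)
y(L) = 126/L
g = 9473/4567318 (g = (-229/2 + 126/(-123))/(-34115 - 21584) = (-229/2 + 126*(-1/123))/(-55699) = (-229/2 - 42/41)*(-1/55699) = -9473/82*(-1/55699) = 9473/4567318 ≈ 0.0020741)
-g = -1*9473/4567318 = -9473/4567318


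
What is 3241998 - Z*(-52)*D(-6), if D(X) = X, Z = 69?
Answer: 3220470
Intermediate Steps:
3241998 - Z*(-52)*D(-6) = 3241998 - 69*(-52)*(-6) = 3241998 - (-3588)*(-6) = 3241998 - 1*21528 = 3241998 - 21528 = 3220470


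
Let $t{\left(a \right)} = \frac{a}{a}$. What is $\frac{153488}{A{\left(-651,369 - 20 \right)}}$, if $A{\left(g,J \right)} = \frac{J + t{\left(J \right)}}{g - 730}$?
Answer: $- \frac{105983464}{175} \approx -6.0562 \cdot 10^{5}$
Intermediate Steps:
$t{\left(a \right)} = 1$
$A{\left(g,J \right)} = \frac{1 + J}{-730 + g}$ ($A{\left(g,J \right)} = \frac{J + 1}{g - 730} = \frac{1 + J}{-730 + g}$)
$\frac{153488}{A{\left(-651,369 - 20 \right)}} = \frac{153488}{\frac{1}{-730 - 651} \left(1 + \left(369 - 20\right)\right)} = \frac{153488}{\frac{1}{-1381} \left(1 + 349\right)} = \frac{153488}{\left(- \frac{1}{1381}\right) 350} = \frac{153488}{- \frac{350}{1381}} = 153488 \left(- \frac{1381}{350}\right) = - \frac{105983464}{175}$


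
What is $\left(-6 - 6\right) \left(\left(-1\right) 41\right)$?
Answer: $492$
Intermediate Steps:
$\left(-6 - 6\right) \left(\left(-1\right) 41\right) = \left(-12\right) \left(-41\right) = 492$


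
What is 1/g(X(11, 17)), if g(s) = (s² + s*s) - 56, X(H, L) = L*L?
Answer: 1/166986 ≈ 5.9885e-6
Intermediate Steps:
X(H, L) = L²
g(s) = -56 + 2*s² (g(s) = (s² + s²) - 56 = 2*s² - 56 = -56 + 2*s²)
1/g(X(11, 17)) = 1/(-56 + 2*(17²)²) = 1/(-56 + 2*289²) = 1/(-56 + 2*83521) = 1/(-56 + 167042) = 1/166986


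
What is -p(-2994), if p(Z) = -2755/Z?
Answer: -2755/2994 ≈ -0.92017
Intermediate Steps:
-p(-2994) = -(-2755)/(-2994) = -(-2755)*(-1)/2994 = -1*2755/2994 = -2755/2994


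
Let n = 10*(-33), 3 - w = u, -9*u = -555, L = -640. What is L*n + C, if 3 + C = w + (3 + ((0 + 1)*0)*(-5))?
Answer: 633424/3 ≈ 2.1114e+5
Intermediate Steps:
u = 185/3 (u = -1/9*(-555) = 185/3 ≈ 61.667)
w = -176/3 (w = 3 - 1*185/3 = 3 - 185/3 = -176/3 ≈ -58.667)
n = -330
C = -176/3 (C = -3 + (-176/3 + (3 + ((0 + 1)*0)*(-5))) = -3 + (-176/3 + (3 + (1*0)*(-5))) = -3 + (-176/3 + (3 + 0*(-5))) = -3 + (-176/3 + (3 + 0)) = -3 + (-176/3 + 3) = -3 - 167/3 = -176/3 ≈ -58.667)
L*n + C = -640*(-330) - 176/3 = 211200 - 176/3 = 633424/3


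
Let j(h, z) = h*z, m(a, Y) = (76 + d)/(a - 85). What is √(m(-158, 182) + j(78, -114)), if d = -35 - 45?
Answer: 4*I*√405141/27 ≈ 94.297*I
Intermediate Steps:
d = -80
m(a, Y) = -4/(-85 + a) (m(a, Y) = (76 - 80)/(a - 85) = -4/(-85 + a))
√(m(-158, 182) + j(78, -114)) = √(-4/(-85 - 158) + 78*(-114)) = √(-4/(-243) - 8892) = √(-4*(-1/243) - 8892) = √(4/243 - 8892) = √(-2160752/243) = 4*I*√405141/27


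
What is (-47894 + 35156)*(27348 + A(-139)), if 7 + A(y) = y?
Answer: -346499076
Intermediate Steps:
A(y) = -7 + y
(-47894 + 35156)*(27348 + A(-139)) = (-47894 + 35156)*(27348 + (-7 - 139)) = -12738*(27348 - 146) = -12738*27202 = -346499076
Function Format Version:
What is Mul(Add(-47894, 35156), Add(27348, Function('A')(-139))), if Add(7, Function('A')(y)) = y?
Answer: -346499076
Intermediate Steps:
Function('A')(y) = Add(-7, y)
Mul(Add(-47894, 35156), Add(27348, Function('A')(-139))) = Mul(Add(-47894, 35156), Add(27348, Add(-7, -139))) = Mul(-12738, Add(27348, -146)) = Mul(-12738, 27202) = -346499076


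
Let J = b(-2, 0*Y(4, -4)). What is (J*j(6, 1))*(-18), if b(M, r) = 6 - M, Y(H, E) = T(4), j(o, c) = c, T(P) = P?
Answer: -144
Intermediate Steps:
Y(H, E) = 4
J = 8 (J = 6 - 1*(-2) = 6 + 2 = 8)
(J*j(6, 1))*(-18) = (8*1)*(-18) = 8*(-18) = -144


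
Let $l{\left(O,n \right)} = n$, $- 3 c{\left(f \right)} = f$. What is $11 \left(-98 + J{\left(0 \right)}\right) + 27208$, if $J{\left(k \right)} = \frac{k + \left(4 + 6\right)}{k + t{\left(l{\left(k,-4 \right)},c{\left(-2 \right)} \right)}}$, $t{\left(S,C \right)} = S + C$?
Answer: $26097$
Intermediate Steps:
$c{\left(f \right)} = - \frac{f}{3}$
$t{\left(S,C \right)} = C + S$
$J{\left(k \right)} = \frac{10 + k}{- \frac{10}{3} + k}$ ($J{\left(k \right)} = \frac{k + \left(4 + 6\right)}{k - \frac{10}{3}} = \frac{k + 10}{k + \left(\frac{2}{3} - 4\right)} = \frac{10 + k}{k - \frac{10}{3}} = \frac{10 + k}{- \frac{10}{3} + k}$)
$11 \left(-98 + J{\left(0 \right)}\right) + 27208 = 11 \left(-98 + \frac{3 \left(10 + 0\right)}{-10 + 3 \cdot 0}\right) + 27208 = 11 \left(-98 + 3 \frac{1}{-10 + 0} \cdot 10\right) + 27208 = 11 \left(-98 + 3 \frac{1}{-10} \cdot 10\right) + 27208 = 11 \left(-98 + 3 \left(- \frac{1}{10}\right) 10\right) + 27208 = 11 \left(-98 - 3\right) + 27208 = 11 \left(-101\right) + 27208 = -1111 + 27208 = 26097$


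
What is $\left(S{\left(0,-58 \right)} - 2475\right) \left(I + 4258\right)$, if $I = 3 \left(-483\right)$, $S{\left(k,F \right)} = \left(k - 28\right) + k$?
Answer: $-7030927$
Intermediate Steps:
$S{\left(k,F \right)} = -28 + 2 k$ ($S{\left(k,F \right)} = \left(-28 + k\right) + k = -28 + 2 k$)
$I = -1449$
$\left(S{\left(0,-58 \right)} - 2475\right) \left(I + 4258\right) = \left(\left(-28 + 2 \cdot 0\right) - 2475\right) \left(-1449 + 4258\right) = \left(\left(-28 + 0\right) - 2475\right) 2809 = \left(-28 - 2475\right) 2809 = \left(-2503\right) 2809 = -7030927$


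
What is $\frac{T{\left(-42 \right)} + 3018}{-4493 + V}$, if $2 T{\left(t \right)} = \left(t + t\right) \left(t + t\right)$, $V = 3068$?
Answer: $- \frac{2182}{475} \approx -4.5937$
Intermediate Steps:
$T{\left(t \right)} = 2 t^{2}$ ($T{\left(t \right)} = \frac{\left(t + t\right) \left(t + t\right)}{2} = \frac{2 t 2 t}{2} = \frac{4 t^{2}}{2} = 2 t^{2}$)
$\frac{T{\left(-42 \right)} + 3018}{-4493 + V} = \frac{2 \left(-42\right)^{2} + 3018}{-4493 + 3068} = \frac{2 \cdot 1764 + 3018}{-1425} = \left(3528 + 3018\right) \left(- \frac{1}{1425}\right) = 6546 \left(- \frac{1}{1425}\right) = - \frac{2182}{475}$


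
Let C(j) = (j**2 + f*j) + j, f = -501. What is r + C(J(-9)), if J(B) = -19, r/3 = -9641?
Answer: -19062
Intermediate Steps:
r = -28923 (r = 3*(-9641) = -28923)
C(j) = j**2 - 500*j (C(j) = (j**2 - 501*j) + j = j**2 - 500*j)
r + C(J(-9)) = -28923 - 19*(-500 - 19) = -28923 - 19*(-519) = -28923 + 9861 = -19062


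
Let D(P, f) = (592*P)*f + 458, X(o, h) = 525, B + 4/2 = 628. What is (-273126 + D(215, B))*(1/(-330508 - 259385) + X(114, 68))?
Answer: 8197039311172096/196631 ≈ 4.1687e+10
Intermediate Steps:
B = 626 (B = -2 + 628 = 626)
D(P, f) = 458 + 592*P*f (D(P, f) = 592*P*f + 458 = 458 + 592*P*f)
(-273126 + D(215, B))*(1/(-330508 - 259385) + X(114, 68)) = (-273126 + (458 + 592*215*626))*(1/(-330508 - 259385) + 525) = (-273126 + (458 + 79677280))*(1/(-589893) + 525) = (-273126 + 79677738)*(-1/589893 + 525) = 79404612*(309693824/589893) = 8197039311172096/196631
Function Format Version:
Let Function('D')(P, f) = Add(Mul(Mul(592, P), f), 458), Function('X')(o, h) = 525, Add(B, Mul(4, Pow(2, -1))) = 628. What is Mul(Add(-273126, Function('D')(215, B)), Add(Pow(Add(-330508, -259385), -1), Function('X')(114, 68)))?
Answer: Rational(8197039311172096, 196631) ≈ 4.1687e+10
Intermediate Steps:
B = 626 (B = Add(-2, 628) = 626)
Function('D')(P, f) = Add(458, Mul(592, P, f)) (Function('D')(P, f) = Add(Mul(592, P, f), 458) = Add(458, Mul(592, P, f)))
Mul(Add(-273126, Function('D')(215, B)), Add(Pow(Add(-330508, -259385), -1), Function('X')(114, 68))) = Mul(Add(-273126, Add(458, Mul(592, 215, 626))), Add(Pow(Add(-330508, -259385), -1), 525)) = Mul(Add(-273126, Add(458, 79677280)), Add(Pow(-589893, -1), 525)) = Mul(Add(-273126, 79677738), Add(Rational(-1, 589893), 525)) = Mul(79404612, Rational(309693824, 589893)) = Rational(8197039311172096, 196631)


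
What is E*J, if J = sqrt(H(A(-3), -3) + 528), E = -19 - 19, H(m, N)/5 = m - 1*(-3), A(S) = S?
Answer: -152*sqrt(33) ≈ -873.17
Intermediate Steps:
H(m, N) = 15 + 5*m (H(m, N) = 5*(m - 1*(-3)) = 5*(m + 3) = 5*(3 + m) = 15 + 5*m)
E = -38
J = 4*sqrt(33) (J = sqrt((15 + 5*(-3)) + 528) = sqrt((15 - 15) + 528) = sqrt(0 + 528) = sqrt(528) = 4*sqrt(33) ≈ 22.978)
E*J = -152*sqrt(33)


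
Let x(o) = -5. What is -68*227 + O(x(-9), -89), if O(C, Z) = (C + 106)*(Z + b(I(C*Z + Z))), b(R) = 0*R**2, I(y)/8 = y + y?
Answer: -24425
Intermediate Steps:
I(y) = 16*y (I(y) = 8*(y + y) = 8*(2*y) = 16*y)
b(R) = 0
O(C, Z) = Z*(106 + C) (O(C, Z) = (C + 106)*(Z + 0) = (106 + C)*Z = Z*(106 + C))
-68*227 + O(x(-9), -89) = -68*227 - 89*(106 - 5) = -15436 - 89*101 = -15436 - 8989 = -24425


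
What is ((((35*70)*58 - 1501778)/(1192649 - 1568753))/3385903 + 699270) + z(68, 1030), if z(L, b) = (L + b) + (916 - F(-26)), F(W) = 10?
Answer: 148839756792839261/212241943652 ≈ 7.0127e+5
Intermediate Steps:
z(L, b) = 906 + L + b (z(L, b) = (L + b) + (916 - 1*10) = (L + b) + (916 - 10) = (L + b) + 906 = 906 + L + b)
((((35*70)*58 - 1501778)/(1192649 - 1568753))/3385903 + 699270) + z(68, 1030) = ((((35*70)*58 - 1501778)/(1192649 - 1568753))/3385903 + 699270) + (906 + 68 + 1030) = (((2450*58 - 1501778)/(-376104))*(1/3385903) + 699270) + 2004 = (((142100 - 1501778)*(-1/376104))*(1/3385903) + 699270) + 2004 = (-1359678*(-1/376104)*(1/3385903) + 699270) + 2004 = ((226613/62684)*(1/3385903) + 699270) + 2004 = (226613/212241943652 + 699270) + 2004 = 148414423937760653/212241943652 + 2004 = 148839756792839261/212241943652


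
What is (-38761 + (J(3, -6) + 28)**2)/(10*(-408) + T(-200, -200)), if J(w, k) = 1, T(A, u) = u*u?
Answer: -474/449 ≈ -1.0557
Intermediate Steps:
T(A, u) = u**2
(-38761 + (J(3, -6) + 28)**2)/(10*(-408) + T(-200, -200)) = (-38761 + (1 + 28)**2)/(10*(-408) + (-200)**2) = (-38761 + 29**2)/(-4080 + 40000) = (-38761 + 841)/35920 = -37920*1/35920 = -474/449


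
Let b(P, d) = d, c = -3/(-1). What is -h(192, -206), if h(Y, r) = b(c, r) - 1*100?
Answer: 306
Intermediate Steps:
c = 3 (c = -3*(-1) = 3)
h(Y, r) = -100 + r (h(Y, r) = r - 1*100 = r - 100 = -100 + r)
-h(192, -206) = -(-100 - 206) = -1*(-306) = 306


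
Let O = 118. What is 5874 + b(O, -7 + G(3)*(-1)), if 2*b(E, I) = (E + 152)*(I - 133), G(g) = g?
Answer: -13431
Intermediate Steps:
b(E, I) = (-133 + I)*(152 + E)/2 (b(E, I) = ((E + 152)*(I - 133))/2 = ((152 + E)*(-133 + I))/2 = ((-133 + I)*(152 + E))/2 = (-133 + I)*(152 + E)/2)
5874 + b(O, -7 + G(3)*(-1)) = 5874 + (-10108 + 76*(-7 + 3*(-1)) - 133/2*118 + (½)*118*(-7 + 3*(-1))) = 5874 + (-10108 + 76*(-7 - 3) - 7847 + (½)*118*(-7 - 3)) = 5874 + (-10108 + 76*(-10) - 7847 + (½)*118*(-10)) = 5874 + (-10108 - 760 - 7847 - 590) = 5874 - 19305 = -13431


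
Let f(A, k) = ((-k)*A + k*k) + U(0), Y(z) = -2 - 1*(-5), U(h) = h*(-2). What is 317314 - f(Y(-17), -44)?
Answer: 315246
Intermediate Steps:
U(h) = -2*h
Y(z) = 3 (Y(z) = -2 + 5 = 3)
f(A, k) = k**2 - A*k (f(A, k) = ((-k)*A + k*k) - 2*0 = (-A*k + k**2) + 0 = (k**2 - A*k) + 0 = k**2 - A*k)
317314 - f(Y(-17), -44) = 317314 - (-44)*(-44 - 1*3) = 317314 - (-44)*(-44 - 3) = 317314 - (-44)*(-47) = 317314 - 1*2068 = 317314 - 2068 = 315246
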